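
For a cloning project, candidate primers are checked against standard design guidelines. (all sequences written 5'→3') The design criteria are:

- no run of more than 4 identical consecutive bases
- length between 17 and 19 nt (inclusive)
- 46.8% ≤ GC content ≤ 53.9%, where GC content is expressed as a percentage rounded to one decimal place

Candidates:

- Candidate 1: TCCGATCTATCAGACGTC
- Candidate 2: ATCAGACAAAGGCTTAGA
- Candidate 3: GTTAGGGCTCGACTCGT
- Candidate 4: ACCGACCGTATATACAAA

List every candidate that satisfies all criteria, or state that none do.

Candidate 1 only.

Candidate 1 (18 nt, A=4 T=5 G=3 C=6): longest run = 2 ✓; length 18 ✓; GC 9/18 = 50.0% ✓ — passes.
Candidate 2 (18 nt, A=8 T=3 G=4 C=3): longest run = 3 ✓; length 18 ✓; GC 7/18 = 38.9%, outside 46.8–53.9% ✗ — fails.
Candidate 3 (17 nt, A=2 T=5 G=6 C=4): longest run = 3 ✓; length 17 ✓; GC 10/17 = 58.8%, outside 46.8–53.9% ✗ — fails.
Candidate 4 (18 nt, A=8 T=3 G=2 C=5): longest run = 3 ✓; length 18 ✓; GC 7/18 = 38.9%, outside 46.8–53.9% ✗ — fails.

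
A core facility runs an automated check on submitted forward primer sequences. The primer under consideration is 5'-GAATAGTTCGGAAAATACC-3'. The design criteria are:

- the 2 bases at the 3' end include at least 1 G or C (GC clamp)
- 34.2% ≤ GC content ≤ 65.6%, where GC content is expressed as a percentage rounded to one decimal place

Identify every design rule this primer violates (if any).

Meets all criteria.

Base counts: A=8, T=4, G=4, C=3 (length 19).
GC clamp: 3' end CC has 2 G/C ✓
GC content: GC 7/19 = 36.8% ✓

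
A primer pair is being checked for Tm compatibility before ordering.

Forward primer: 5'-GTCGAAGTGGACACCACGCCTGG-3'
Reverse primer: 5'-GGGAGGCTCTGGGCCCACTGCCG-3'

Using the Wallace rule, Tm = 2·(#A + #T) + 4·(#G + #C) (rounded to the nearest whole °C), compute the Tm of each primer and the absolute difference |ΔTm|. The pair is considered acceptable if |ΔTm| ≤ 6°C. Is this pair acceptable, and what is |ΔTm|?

Forward: A=5 T=3 G=8 C=7 → Tm = 2·8 + 4·15 = 76°C.
Reverse: A=2 T=3 G=10 C=8 → Tm = 2·5 + 4·18 = 82°C.
|ΔTm| = |76 − 82| = 6°C, ≤ 6°C.

|ΔTm| = 6°C; the pair is acceptable.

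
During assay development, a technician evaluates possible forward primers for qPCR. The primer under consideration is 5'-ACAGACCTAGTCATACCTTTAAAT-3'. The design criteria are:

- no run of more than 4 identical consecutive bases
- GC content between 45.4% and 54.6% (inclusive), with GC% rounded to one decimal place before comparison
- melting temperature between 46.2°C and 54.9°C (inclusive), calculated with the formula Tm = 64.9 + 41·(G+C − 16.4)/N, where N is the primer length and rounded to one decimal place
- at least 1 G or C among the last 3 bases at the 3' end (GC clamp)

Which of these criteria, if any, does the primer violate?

Fails: GC content, GC clamp.

Base counts: A=9, T=7, G=2, C=6 (length 24).
homopolymer run: longest run = 3 ✓
GC content: GC 8/24 = 33.3%, outside 45.4–54.6% ✗
Tm: Tm = 64.9 + 41·(8 − 16.4)/24 = 50.6°C ✓
GC clamp: 3' end AAT has 0 G/C, need ≥1 ✗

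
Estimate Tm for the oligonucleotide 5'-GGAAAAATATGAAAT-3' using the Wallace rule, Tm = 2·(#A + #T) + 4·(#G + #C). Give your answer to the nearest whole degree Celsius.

36°C

Base counts: A=9, T=3, G=3, C=0 (length 15).
Tm = 2·(9+3) + 4·(3+0) = 2·12 + 4·3 = 24 + 12 = 36°C.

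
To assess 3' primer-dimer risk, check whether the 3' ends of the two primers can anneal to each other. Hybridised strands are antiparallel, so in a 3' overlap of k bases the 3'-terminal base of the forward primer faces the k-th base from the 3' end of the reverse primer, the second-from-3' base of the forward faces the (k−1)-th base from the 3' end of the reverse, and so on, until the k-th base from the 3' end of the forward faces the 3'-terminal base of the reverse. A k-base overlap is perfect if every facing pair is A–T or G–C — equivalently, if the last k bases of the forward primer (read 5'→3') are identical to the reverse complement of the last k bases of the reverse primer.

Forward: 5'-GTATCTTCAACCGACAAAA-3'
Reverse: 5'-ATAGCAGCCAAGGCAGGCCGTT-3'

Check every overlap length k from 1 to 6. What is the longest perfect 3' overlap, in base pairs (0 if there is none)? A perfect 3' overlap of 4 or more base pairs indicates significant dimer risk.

Longest perfect overlap: 2 complementary base pairs; below the dimer-risk threshold (threshold 4).

Last 6 bases (5'→3') — forward …ACAAAA, reverse …GCCGTT.
Reverse complement of the reverse primer's last 6 bases: AACGGC; its first k bases are the reverse complement of the reverse primer's last k bases, so a perfect k-base overlap needs the forward primer's last k bases to equal them.
Comparing (forward last k vs required): k=1: A vs A ✓; k=2: AA vs AA ✓; k=3: AAA vs AAC ✗; k=4: AAAA vs AACG ✗; k=5: CAAAA vs AACGG ✗; k=6: ACAAAA vs AACGGC ✗.
Perfect overlaps at k = 1, 2; the largest is 2.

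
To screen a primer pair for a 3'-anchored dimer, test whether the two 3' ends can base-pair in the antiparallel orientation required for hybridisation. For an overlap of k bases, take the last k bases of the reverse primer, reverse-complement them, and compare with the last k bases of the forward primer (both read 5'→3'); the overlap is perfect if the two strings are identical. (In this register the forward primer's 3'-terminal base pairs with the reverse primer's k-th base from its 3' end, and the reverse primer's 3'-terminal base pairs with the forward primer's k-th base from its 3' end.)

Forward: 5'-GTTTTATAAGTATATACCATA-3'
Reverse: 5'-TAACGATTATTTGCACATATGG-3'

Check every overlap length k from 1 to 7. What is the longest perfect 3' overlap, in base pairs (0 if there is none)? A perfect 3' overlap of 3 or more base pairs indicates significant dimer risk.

Last 7 bases (5'→3') — forward …TACCATA, reverse …CATATGG.
Reverse complement of the reverse primer's last 7 bases: CCATATG; its first k bases are the reverse complement of the reverse primer's last k bases, so a perfect k-base overlap needs the forward primer's last k bases to equal them.
Comparing (forward last k vs required): k=1: A vs C ✗; k=2: TA vs CC ✗; k=3: ATA vs CCA ✗; k=4: CATA vs CCAT ✗; k=5: CCATA vs CCATA ✓; k=6: ACCATA vs CCATAT ✗; k=7: TACCATA vs CCATATG ✗.
Only k = 5 is perfect, so the longest perfect 3' overlap is 5.

Longest perfect overlap: 5 complementary base pairs; significant dimer risk (threshold 3).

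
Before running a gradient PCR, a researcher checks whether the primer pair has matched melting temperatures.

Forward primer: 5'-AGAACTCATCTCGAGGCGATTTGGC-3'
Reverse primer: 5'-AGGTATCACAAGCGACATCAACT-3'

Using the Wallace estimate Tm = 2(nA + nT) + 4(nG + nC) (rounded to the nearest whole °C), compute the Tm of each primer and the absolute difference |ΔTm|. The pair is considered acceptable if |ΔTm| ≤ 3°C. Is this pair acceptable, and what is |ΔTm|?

|ΔTm| = 10°C; the pair is not acceptable.

Forward: A=6 T=6 G=7 C=6 → Tm = 2·12 + 4·13 = 76°C.
Reverse: A=9 T=4 G=4 C=6 → Tm = 2·13 + 4·10 = 66°C.
|ΔTm| = |76 − 66| = 10°C, > 3°C.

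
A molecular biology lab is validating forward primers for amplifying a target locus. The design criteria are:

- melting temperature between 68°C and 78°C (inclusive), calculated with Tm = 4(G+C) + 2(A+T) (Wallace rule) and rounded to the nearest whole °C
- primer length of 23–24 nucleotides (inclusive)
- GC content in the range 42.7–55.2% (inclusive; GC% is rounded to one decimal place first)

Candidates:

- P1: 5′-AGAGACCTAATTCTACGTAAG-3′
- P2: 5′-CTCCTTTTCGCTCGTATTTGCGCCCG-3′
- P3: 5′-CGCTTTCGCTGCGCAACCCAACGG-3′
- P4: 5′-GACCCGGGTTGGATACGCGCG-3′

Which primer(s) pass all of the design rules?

None of the candidates satisfy all criteria.

P1 (21 nt, A=8 T=5 G=4 C=4): Tm = 2·13 + 4·8 = 58°C, outside 68–78°C ✗; length 21, outside 23–24 ✗; GC 8/21 = 38.1%, outside 42.7–55.2% ✗ — fails.
P2 (26 nt, A=1 T=10 G=5 C=10): Tm = 2·11 + 4·15 = 82°C, outside 68–78°C ✗; length 26, outside 23–24 ✗; GC 15/26 = 57.7%, outside 42.7–55.2% ✗ — fails.
P3 (24 nt, A=4 T=4 G=6 C=10): Tm = 2·8 + 4·16 = 80°C, outside 68–78°C ✗; length 24 ✓; GC 16/24 = 66.7%, outside 42.7–55.2% ✗ — fails.
P4 (21 nt, A=3 T=3 G=9 C=6): Tm = 2·6 + 4·15 = 72°C ✓; length 21, outside 23–24 ✗; GC 15/21 = 71.4%, outside 42.7–55.2% ✗ — fails.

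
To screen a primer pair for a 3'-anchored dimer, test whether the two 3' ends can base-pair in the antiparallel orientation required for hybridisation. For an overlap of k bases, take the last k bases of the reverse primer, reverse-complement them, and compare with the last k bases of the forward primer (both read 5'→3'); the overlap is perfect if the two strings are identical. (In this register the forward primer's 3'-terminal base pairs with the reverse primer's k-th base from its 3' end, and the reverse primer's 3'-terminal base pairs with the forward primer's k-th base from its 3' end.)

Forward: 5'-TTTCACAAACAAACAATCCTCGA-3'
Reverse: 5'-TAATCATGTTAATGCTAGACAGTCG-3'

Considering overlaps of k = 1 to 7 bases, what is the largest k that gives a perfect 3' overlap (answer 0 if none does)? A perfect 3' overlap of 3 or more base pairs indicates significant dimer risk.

Last 7 bases (5'→3') — forward …TCCTCGA, reverse …ACAGTCG.
Reverse complement of the reverse primer's last 7 bases: CGACTGT; its first k bases are the reverse complement of the reverse primer's last k bases, so a perfect k-base overlap needs the forward primer's last k bases to equal them.
Comparing (forward last k vs required): k=1: A vs C ✗; k=2: GA vs CG ✗; k=3: CGA vs CGA ✓; k=4: TCGA vs CGAC ✗; k=5: CTCGA vs CGACT ✗; k=6: CCTCGA vs CGACTG ✗; k=7: TCCTCGA vs CGACTGT ✗.
Only k = 3 is perfect, so the longest perfect 3' overlap is 3.

Longest perfect overlap: 3 complementary base pairs; significant dimer risk (threshold 3).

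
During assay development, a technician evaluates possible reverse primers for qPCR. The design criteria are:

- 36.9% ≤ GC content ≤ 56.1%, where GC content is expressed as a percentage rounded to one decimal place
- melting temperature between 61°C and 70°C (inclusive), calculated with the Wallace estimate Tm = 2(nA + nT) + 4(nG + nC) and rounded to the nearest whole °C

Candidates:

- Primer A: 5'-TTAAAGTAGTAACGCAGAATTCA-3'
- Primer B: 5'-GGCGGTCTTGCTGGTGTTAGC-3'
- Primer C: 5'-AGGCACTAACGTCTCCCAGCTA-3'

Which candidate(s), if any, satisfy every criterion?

Primer C only.

Primer A (23 nt, A=10 T=6 G=4 C=3): GC 7/23 = 30.4%, outside 36.9–56.1% ✗; Tm = 2·16 + 4·7 = 60°C, outside 61–70°C ✗ — fails.
Primer B (21 nt, A=1 T=7 G=9 C=4): GC 13/21 = 61.9%, outside 36.9–56.1% ✗; Tm = 2·8 + 4·13 = 68°C ✓ — fails.
Primer C (22 nt, A=6 T=4 G=4 C=8): GC 12/22 = 54.5% ✓; Tm = 2·10 + 4·12 = 68°C ✓ — passes.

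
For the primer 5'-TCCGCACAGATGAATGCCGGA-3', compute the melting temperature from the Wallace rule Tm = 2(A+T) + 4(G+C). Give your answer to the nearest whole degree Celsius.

Base counts: A=6, T=3, G=6, C=6 (length 21).
Tm = 2·(6+3) + 4·(6+6) = 2·9 + 4·12 = 18 + 48 = 66°C.

66°C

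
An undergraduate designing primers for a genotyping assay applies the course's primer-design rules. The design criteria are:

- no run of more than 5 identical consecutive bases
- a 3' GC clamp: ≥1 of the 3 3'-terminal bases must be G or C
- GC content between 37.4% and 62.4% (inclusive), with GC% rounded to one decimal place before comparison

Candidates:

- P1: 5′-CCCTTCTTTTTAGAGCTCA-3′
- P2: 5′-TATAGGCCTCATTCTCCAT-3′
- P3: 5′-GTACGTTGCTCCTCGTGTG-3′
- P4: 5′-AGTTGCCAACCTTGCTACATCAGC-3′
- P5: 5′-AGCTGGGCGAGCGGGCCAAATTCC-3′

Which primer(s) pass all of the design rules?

P1, P2, P3 and P4.

P1 (19 nt, A=3 T=8 G=2 C=6): longest run = 5 ✓; 3' end TCA has 1 G/C ✓; GC 8/19 = 42.1% ✓ — passes.
P2 (19 nt, A=4 T=7 G=2 C=6): longest run = 2 ✓; 3' end CAT has 1 G/C ✓; GC 8/19 = 42.1% ✓ — passes.
P3 (19 nt, A=1 T=7 G=6 C=5): longest run = 2 ✓; 3' end GTG has 2 G/C ✓; GC 11/19 = 57.9% ✓ — passes.
P4 (24 nt, A=6 T=6 G=4 C=8): longest run = 2 ✓; 3' end AGC has 2 G/C ✓; GC 12/24 = 50.0% ✓ — passes.
P5 (24 nt, A=5 T=3 G=9 C=7): longest run = 3 ✓; 3' end TCC has 2 G/C ✓; GC 16/24 = 66.7%, outside 37.4–62.4% ✗ — fails.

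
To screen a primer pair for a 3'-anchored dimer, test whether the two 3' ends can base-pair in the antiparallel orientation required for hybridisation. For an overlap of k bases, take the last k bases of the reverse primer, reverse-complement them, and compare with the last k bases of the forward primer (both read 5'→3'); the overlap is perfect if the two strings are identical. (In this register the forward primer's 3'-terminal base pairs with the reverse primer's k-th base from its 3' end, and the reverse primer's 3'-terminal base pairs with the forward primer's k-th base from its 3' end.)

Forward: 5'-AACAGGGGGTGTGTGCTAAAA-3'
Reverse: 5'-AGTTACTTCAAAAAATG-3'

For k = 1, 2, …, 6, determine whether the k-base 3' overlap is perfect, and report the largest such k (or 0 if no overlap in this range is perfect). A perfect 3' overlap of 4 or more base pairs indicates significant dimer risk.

Longest perfect overlap: 0 complementary base pairs; below the dimer-risk threshold (threshold 4).

Last 6 bases (5'→3') — forward …CTAAAA, reverse …AAAATG.
Reverse complement of the reverse primer's last 6 bases: CATTTT; its first k bases are the reverse complement of the reverse primer's last k bases, so a perfect k-base overlap needs the forward primer's last k bases to equal them.
Comparing (forward last k vs required): k=1: A vs C ✗; k=2: AA vs CA ✗; k=3: AAA vs CAT ✗; k=4: AAAA vs CATT ✗; k=5: TAAAA vs CATTT ✗; k=6: CTAAAA vs CATTTT ✗.
No overlap length from 1 to 6 is perfect, so the longest perfect 3' overlap is 0.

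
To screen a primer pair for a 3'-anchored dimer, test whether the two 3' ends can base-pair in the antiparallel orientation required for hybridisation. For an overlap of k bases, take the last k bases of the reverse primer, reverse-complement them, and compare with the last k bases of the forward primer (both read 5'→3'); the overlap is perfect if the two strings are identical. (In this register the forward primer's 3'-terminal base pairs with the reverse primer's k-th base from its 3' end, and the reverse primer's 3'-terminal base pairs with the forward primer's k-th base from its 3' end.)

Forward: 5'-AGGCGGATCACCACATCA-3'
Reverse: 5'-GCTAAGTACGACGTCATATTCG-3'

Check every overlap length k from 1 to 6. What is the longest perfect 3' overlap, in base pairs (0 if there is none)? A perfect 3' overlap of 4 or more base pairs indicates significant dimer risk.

Longest perfect overlap: 0 complementary base pairs; below the dimer-risk threshold (threshold 4).

Last 6 bases (5'→3') — forward …ACATCA, reverse …TATTCG.
Reverse complement of the reverse primer's last 6 bases: CGAATA; its first k bases are the reverse complement of the reverse primer's last k bases, so a perfect k-base overlap needs the forward primer's last k bases to equal them.
Comparing (forward last k vs required): k=1: A vs C ✗; k=2: CA vs CG ✗; k=3: TCA vs CGA ✗; k=4: ATCA vs CGAA ✗; k=5: CATCA vs CGAAT ✗; k=6: ACATCA vs CGAATA ✗.
No overlap length from 1 to 6 is perfect, so the longest perfect 3' overlap is 0.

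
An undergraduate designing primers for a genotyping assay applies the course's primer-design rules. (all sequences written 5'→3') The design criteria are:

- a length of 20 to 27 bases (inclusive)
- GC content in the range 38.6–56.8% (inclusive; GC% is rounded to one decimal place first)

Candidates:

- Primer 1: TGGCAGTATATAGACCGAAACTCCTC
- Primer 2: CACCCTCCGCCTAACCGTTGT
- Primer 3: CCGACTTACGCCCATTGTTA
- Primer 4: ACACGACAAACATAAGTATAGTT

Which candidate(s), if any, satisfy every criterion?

Primer 1 and Primer 3.

Primer 1 (26 nt, A=8 T=6 G=5 C=7): length 26 ✓; GC 12/26 = 46.2% ✓ — passes.
Primer 2 (21 nt, A=3 T=5 G=3 C=10): length 21 ✓; GC 13/21 = 61.9%, outside 38.6–56.8% ✗ — fails.
Primer 3 (20 nt, A=4 T=6 G=3 C=7): length 20 ✓; GC 10/20 = 50.0% ✓ — passes.
Primer 4 (23 nt, A=11 T=5 G=3 C=4): length 23 ✓; GC 7/23 = 30.4%, outside 38.6–56.8% ✗ — fails.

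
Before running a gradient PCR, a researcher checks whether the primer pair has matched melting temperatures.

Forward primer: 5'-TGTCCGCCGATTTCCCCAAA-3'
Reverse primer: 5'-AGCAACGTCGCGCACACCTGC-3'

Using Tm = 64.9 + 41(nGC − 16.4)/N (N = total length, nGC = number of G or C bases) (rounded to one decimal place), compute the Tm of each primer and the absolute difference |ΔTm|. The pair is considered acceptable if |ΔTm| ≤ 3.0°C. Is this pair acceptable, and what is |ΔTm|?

Forward: G+C = 11, N = 20 → Tm = 64.9 + 41·(11 − 16.4)/20 = 53.8°C.
Reverse: G+C = 14, N = 21 → Tm = 64.9 + 41·(14 − 16.4)/21 = 60.2°C.
|ΔTm| = |53.8 − 60.2| = 6.4°C, > 3.0°C.

|ΔTm| = 6.4°C; the pair is not acceptable.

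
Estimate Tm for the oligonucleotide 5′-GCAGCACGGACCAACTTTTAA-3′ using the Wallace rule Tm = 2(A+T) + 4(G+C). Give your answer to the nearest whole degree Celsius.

62°C

Base counts: A=7, T=4, G=4, C=6 (length 21).
Tm = 2·(7+4) + 4·(4+6) = 2·11 + 4·10 = 22 + 40 = 62°C.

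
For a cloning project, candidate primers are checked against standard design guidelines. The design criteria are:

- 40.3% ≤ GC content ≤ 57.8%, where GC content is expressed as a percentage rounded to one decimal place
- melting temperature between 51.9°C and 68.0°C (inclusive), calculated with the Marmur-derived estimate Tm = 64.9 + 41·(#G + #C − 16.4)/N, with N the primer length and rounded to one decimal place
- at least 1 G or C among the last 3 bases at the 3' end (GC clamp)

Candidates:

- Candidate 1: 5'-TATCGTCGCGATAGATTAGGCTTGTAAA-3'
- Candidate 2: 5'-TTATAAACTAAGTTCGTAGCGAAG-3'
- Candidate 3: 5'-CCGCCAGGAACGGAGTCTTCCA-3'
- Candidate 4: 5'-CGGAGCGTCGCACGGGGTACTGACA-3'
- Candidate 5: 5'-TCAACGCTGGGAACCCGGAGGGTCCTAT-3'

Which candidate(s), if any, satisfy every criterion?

Candidate 1 (28 nt, A=8 T=9 G=7 C=4): GC 11/28 = 39.3%, outside 40.3–57.8% ✗; Tm = 64.9 + 41·(11 − 16.4)/28 = 57.0°C ✓; 3' end AAA has 0 G/C, need ≥1 ✗ — fails.
Candidate 2 (24 nt, A=9 T=7 G=5 C=3): GC 8/24 = 33.3%, outside 40.3–57.8% ✗; Tm = 64.9 + 41·(8 − 16.4)/24 = 50.6°C, outside 51.9–68.0°C ✗; 3' end AAG has 1 G/C ✓ — fails.
Candidate 3 (22 nt, A=5 T=3 G=6 C=8): GC 14/22 = 63.6%, outside 40.3–57.8% ✗; Tm = 64.9 + 41·(14 − 16.4)/22 = 60.4°C ✓; 3' end CCA has 2 G/C ✓ — fails.
Candidate 4 (25 nt, A=5 T=3 G=10 C=7): GC 17/25 = 68.0%, outside 40.3–57.8% ✗; Tm = 64.9 + 41·(17 − 16.4)/25 = 65.9°C ✓; 3' end ACA has 1 G/C ✓ — fails.
Candidate 5 (28 nt, A=6 T=5 G=9 C=8): GC 17/28 = 60.7%, outside 40.3–57.8% ✗; Tm = 64.9 + 41·(17 − 16.4)/28 = 65.8°C ✓; 3' end TAT has 0 G/C, need ≥1 ✗ — fails.

None of the candidates satisfy all criteria.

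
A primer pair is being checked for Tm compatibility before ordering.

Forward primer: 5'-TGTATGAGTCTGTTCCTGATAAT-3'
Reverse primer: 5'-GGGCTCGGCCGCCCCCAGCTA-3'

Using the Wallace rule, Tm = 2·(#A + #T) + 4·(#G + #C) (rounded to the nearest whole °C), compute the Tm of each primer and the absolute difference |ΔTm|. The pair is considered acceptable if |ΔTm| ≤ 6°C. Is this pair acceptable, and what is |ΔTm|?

|ΔTm| = 14°C; the pair is not acceptable.

Forward: A=5 T=10 G=5 C=3 → Tm = 2·15 + 4·8 = 62°C.
Reverse: A=2 T=2 G=7 C=10 → Tm = 2·4 + 4·17 = 76°C.
|ΔTm| = |62 − 76| = 14°C, > 6°C.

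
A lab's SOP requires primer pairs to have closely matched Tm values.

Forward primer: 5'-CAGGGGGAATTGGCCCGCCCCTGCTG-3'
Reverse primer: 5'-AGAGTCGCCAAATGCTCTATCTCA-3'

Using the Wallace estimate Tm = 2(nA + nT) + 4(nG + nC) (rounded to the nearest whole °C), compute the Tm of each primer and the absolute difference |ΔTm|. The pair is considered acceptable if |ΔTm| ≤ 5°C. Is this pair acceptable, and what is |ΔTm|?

|ΔTm| = 20°C; the pair is not acceptable.

Forward: A=3 T=4 G=10 C=9 → Tm = 2·7 + 4·19 = 90°C.
Reverse: A=7 T=6 G=4 C=7 → Tm = 2·13 + 4·11 = 70°C.
|ΔTm| = |90 − 70| = 20°C, > 5°C.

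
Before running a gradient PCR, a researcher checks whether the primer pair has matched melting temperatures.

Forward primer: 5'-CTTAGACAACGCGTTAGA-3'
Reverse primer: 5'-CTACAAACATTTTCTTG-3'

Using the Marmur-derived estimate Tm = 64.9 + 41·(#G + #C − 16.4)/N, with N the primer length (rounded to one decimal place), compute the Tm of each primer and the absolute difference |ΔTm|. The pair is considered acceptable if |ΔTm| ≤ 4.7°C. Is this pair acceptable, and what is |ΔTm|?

Forward: G+C = 8, N = 18 → Tm = 64.9 + 41·(8 − 16.4)/18 = 45.8°C.
Reverse: G+C = 5, N = 17 → Tm = 64.9 + 41·(5 − 16.4)/17 = 37.4°C.
|ΔTm| = |45.8 − 37.4| = 8.4°C, > 4.7°C.

|ΔTm| = 8.4°C; the pair is not acceptable.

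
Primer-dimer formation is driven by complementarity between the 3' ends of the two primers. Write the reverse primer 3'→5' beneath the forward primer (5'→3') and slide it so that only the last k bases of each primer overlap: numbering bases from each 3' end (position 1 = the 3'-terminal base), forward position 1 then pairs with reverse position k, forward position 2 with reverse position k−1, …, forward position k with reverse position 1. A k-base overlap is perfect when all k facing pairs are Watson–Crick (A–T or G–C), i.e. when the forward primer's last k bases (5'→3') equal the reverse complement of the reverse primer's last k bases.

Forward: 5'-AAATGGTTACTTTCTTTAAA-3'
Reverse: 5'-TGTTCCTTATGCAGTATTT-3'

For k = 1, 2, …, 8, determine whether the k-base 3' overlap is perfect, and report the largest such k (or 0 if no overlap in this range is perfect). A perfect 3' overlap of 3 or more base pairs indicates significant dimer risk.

Longest perfect overlap: 3 complementary base pairs; significant dimer risk (threshold 3).

Last 8 bases (5'→3') — forward …TCTTTAAA, reverse …CAGTATTT.
Reverse complement of the reverse primer's last 8 bases: AAATACTG; its first k bases are the reverse complement of the reverse primer's last k bases, so a perfect k-base overlap needs the forward primer's last k bases to equal them.
Comparing (forward last k vs required): k=1: A vs A ✓; k=2: AA vs AA ✓; k=3: AAA vs AAA ✓; k=4: TAAA vs AAAT ✗; k=5: TTAAA vs AAATA ✗; k=6: TTTAAA vs AAATAC ✗; k=7: CTTTAAA vs AAATACT ✗; k=8: TCTTTAAA vs AAATACTG ✗.
Perfect overlaps at k = 1, 2, 3; the largest is 3.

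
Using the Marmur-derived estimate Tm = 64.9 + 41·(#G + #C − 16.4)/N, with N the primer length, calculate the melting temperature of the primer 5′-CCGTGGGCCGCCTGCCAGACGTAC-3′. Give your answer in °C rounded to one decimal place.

67.6°C

Base counts: A=3, T=3, G=8, C=10; G+C = 18, N = 24.
Tm = 64.9 + 41·(18 − 16.4)/24 = 64.9 + 65.60/24 = 67.6°C.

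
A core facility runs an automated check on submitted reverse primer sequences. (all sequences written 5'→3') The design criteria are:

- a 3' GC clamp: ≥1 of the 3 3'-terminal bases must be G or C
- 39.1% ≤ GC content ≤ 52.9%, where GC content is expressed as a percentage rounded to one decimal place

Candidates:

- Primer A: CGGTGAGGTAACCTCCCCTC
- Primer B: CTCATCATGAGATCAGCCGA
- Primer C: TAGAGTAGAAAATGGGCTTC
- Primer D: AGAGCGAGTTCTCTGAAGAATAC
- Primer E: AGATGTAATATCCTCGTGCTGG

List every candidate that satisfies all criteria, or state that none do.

Primer A (20 nt, A=3 T=4 G=5 C=8): 3' end CTC has 2 G/C ✓; GC 13/20 = 65.0%, outside 39.1–52.9% ✗ — fails.
Primer B (20 nt, A=6 T=4 G=4 C=6): 3' end CGA has 2 G/C ✓; GC 10/20 = 50.0% ✓ — passes.
Primer C (20 nt, A=7 T=5 G=6 C=2): 3' end TTC has 1 G/C ✓; GC 8/20 = 40.0% ✓ — passes.
Primer D (23 nt, A=8 T=5 G=6 C=4): 3' end TAC has 1 G/C ✓; GC 10/23 = 43.5% ✓ — passes.
Primer E (22 nt, A=5 T=7 G=6 C=4): 3' end TGG has 2 G/C ✓; GC 10/22 = 45.5% ✓ — passes.

Primer B, Primer C, Primer D and Primer E.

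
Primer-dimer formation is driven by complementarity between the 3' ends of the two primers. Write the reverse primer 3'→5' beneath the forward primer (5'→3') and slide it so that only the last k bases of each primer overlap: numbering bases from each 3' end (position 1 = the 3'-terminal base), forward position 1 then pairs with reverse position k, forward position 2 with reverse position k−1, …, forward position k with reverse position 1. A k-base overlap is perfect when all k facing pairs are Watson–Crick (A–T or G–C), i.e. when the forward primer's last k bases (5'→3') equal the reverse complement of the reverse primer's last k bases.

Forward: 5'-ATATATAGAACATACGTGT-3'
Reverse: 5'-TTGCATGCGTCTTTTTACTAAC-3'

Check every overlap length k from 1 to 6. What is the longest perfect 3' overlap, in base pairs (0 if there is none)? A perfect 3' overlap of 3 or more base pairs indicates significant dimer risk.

Last 6 bases (5'→3') — forward …ACGTGT, reverse …ACTAAC.
Reverse complement of the reverse primer's last 6 bases: GTTAGT; its first k bases are the reverse complement of the reverse primer's last k bases, so a perfect k-base overlap needs the forward primer's last k bases to equal them.
Comparing (forward last k vs required): k=1: T vs G ✗; k=2: GT vs GT ✓; k=3: TGT vs GTT ✗; k=4: GTGT vs GTTA ✗; k=5: CGTGT vs GTTAG ✗; k=6: ACGTGT vs GTTAGT ✗.
Only k = 2 is perfect, so the longest perfect 3' overlap is 2.

Longest perfect overlap: 2 complementary base pairs; below the dimer-risk threshold (threshold 3).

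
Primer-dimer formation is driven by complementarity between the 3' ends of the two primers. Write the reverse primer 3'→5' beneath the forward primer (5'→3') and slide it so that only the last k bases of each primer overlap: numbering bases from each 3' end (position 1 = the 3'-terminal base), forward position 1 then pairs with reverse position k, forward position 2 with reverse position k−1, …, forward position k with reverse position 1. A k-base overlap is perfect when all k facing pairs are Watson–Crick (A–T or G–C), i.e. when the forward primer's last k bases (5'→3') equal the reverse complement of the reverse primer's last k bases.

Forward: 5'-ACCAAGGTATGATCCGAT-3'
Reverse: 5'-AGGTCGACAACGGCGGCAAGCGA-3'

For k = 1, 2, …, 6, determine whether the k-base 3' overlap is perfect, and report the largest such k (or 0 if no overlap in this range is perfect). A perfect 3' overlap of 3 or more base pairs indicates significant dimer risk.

Longest perfect overlap: 1 complementary base pair; below the dimer-risk threshold (threshold 3).

Last 6 bases (5'→3') — forward …TCCGAT, reverse …AAGCGA.
Reverse complement of the reverse primer's last 6 bases: TCGCTT; its first k bases are the reverse complement of the reverse primer's last k bases, so a perfect k-base overlap needs the forward primer's last k bases to equal them.
Comparing (forward last k vs required): k=1: T vs T ✓; k=2: AT vs TC ✗; k=3: GAT vs TCG ✗; k=4: CGAT vs TCGC ✗; k=5: CCGAT vs TCGCT ✗; k=6: TCCGAT vs TCGCTT ✗.
Only k = 1 is perfect, so the longest perfect 3' overlap is 1.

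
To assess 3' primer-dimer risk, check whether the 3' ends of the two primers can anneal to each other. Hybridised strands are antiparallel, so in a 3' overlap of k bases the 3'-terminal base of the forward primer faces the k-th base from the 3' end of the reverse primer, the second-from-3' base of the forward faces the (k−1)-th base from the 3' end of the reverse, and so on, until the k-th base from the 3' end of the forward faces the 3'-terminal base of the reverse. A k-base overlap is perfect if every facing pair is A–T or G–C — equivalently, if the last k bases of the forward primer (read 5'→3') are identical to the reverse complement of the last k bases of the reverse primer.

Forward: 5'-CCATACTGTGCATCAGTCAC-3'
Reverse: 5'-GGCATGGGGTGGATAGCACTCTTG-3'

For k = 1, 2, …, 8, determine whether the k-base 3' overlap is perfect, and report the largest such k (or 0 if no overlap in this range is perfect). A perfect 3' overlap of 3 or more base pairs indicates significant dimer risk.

Last 8 bases (5'→3') — forward …TCAGTCAC, reverse …CACTCTTG.
Reverse complement of the reverse primer's last 8 bases: CAAGAGTG; its first k bases are the reverse complement of the reverse primer's last k bases, so a perfect k-base overlap needs the forward primer's last k bases to equal them.
Comparing (forward last k vs required): k=1: C vs C ✓; k=2: AC vs CA ✗; k=3: CAC vs CAA ✗; k=4: TCAC vs CAAG ✗; k=5: GTCAC vs CAAGA ✗; k=6: AGTCAC vs CAAGAG ✗; k=7: CAGTCAC vs CAAGAGT ✗; k=8: TCAGTCAC vs CAAGAGTG ✗.
Only k = 1 is perfect, so the longest perfect 3' overlap is 1.

Longest perfect overlap: 1 complementary base pair; below the dimer-risk threshold (threshold 3).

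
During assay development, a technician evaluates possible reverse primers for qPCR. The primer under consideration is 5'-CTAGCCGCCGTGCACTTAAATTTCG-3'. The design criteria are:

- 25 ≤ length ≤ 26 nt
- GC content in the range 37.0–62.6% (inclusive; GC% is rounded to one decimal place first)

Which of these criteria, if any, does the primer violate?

Meets all criteria.

Base counts: A=5, T=7, G=5, C=8 (length 25).
length: length 25 ✓
GC content: GC 13/25 = 52.0% ✓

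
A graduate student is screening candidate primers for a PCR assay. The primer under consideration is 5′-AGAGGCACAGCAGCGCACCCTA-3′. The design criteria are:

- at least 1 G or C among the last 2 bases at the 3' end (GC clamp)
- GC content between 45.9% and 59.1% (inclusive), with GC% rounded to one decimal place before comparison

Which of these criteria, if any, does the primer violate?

Base counts: A=7, T=1, G=6, C=8 (length 22).
GC clamp: 3' end TA has 0 G/C, need ≥1 ✗
GC content: GC 14/22 = 63.6%, outside 45.9–59.1% ✗

Fails: GC clamp, GC content.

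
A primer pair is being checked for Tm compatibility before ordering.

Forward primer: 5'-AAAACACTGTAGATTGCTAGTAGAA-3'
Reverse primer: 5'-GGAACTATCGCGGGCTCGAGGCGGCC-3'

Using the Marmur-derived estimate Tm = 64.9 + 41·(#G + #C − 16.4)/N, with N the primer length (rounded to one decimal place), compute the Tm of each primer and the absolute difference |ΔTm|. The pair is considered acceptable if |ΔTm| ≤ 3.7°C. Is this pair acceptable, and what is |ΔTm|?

|ΔTm| = 17.9°C; the pair is not acceptable.

Forward: G+C = 8, N = 25 → Tm = 64.9 + 41·(8 − 16.4)/25 = 51.1°C.
Reverse: G+C = 19, N = 26 → Tm = 64.9 + 41·(19 − 16.4)/26 = 69.0°C.
|ΔTm| = |51.1 − 69.0| = 17.9°C, > 3.7°C.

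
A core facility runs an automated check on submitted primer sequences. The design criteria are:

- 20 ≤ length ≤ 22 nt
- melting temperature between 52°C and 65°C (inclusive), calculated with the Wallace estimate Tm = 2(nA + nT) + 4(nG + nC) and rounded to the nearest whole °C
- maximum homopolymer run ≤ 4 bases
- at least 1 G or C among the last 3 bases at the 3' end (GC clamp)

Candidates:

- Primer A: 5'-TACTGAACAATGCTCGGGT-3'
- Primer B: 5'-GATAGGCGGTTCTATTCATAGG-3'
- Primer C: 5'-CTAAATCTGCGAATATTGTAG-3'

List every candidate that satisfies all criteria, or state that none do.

Primer A (19 nt, A=5 T=5 G=5 C=4): length 19, outside 20–22 ✗; Tm = 2·10 + 4·9 = 56°C ✓; longest run = 3 ✓; 3' end GGT has 2 G/C ✓ — fails.
Primer B (22 nt, A=5 T=7 G=7 C=3): length 22 ✓; Tm = 2·12 + 4·10 = 64°C ✓; longest run = 2 ✓; 3' end AGG has 2 G/C ✓ — passes.
Primer C (21 nt, A=7 T=7 G=4 C=3): length 21 ✓; Tm = 2·14 + 4·7 = 56°C ✓; longest run = 3 ✓; 3' end TAG has 1 G/C ✓ — passes.

Primer B and Primer C.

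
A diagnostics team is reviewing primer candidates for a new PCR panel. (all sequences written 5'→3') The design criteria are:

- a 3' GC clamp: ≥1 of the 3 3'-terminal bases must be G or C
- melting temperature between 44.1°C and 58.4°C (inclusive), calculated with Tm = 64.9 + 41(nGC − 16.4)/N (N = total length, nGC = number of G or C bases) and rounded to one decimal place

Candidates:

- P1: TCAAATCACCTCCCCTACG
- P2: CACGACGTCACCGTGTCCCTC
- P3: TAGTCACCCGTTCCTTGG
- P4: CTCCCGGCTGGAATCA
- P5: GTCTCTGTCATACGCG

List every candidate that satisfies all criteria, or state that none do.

P1 (19 nt, A=5 T=4 G=1 C=9): 3' end ACG has 2 G/C ✓; Tm = 64.9 + 41·(10 − 16.4)/19 = 51.1°C ✓ — passes.
P2 (21 nt, A=3 T=4 G=4 C=10): 3' end CTC has 2 G/C ✓; Tm = 64.9 + 41·(14 − 16.4)/21 = 60.2°C, outside 44.1–58.4°C ✗ — fails.
P3 (18 nt, A=2 T=6 G=4 C=6): 3' end TGG has 2 G/C ✓; Tm = 64.9 + 41·(10 − 16.4)/18 = 50.3°C ✓ — passes.
P4 (16 nt, A=3 T=3 G=4 C=6): 3' end TCA has 1 G/C ✓; Tm = 64.9 + 41·(10 − 16.4)/16 = 48.5°C ✓ — passes.
P5 (16 nt, A=2 T=5 G=4 C=5): 3' end GCG has 3 G/C ✓; Tm = 64.9 + 41·(9 − 16.4)/16 = 45.9°C ✓ — passes.

P1, P3, P4 and P5.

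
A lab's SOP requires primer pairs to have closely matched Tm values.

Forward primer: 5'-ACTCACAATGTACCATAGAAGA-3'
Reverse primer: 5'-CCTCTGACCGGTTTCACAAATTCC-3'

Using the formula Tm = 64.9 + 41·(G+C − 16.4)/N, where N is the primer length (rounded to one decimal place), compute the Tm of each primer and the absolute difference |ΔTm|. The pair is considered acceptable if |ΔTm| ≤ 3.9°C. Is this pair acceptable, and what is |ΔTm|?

Forward: G+C = 8, N = 22 → Tm = 64.9 + 41·(8 − 16.4)/22 = 49.2°C.
Reverse: G+C = 12, N = 24 → Tm = 64.9 + 41·(12 − 16.4)/24 = 57.4°C.
|ΔTm| = |49.2 − 57.4| = 8.2°C, > 3.9°C.

|ΔTm| = 8.2°C; the pair is not acceptable.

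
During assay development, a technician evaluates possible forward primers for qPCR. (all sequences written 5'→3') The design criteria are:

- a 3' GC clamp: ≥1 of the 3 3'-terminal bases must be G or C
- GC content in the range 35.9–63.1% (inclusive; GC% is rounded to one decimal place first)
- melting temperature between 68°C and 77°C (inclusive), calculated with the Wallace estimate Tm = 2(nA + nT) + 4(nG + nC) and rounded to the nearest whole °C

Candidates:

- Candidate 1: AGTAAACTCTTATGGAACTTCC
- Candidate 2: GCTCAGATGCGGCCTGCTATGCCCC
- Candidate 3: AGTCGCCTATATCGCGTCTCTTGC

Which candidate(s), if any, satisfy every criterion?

Candidate 3 only.

Candidate 1 (22 nt, A=7 T=7 G=3 C=5): 3' end TCC has 2 G/C ✓; GC 8/22 = 36.4% ✓; Tm = 2·14 + 4·8 = 60°C, outside 68–77°C ✗ — fails.
Candidate 2 (25 nt, A=3 T=5 G=7 C=10): 3' end CCC has 3 G/C ✓; GC 17/25 = 68.0%, outside 35.9–63.1% ✗; Tm = 2·8 + 4·17 = 84°C, outside 68–77°C ✗ — fails.
Candidate 3 (24 nt, A=3 T=8 G=5 C=8): 3' end TGC has 2 G/C ✓; GC 13/24 = 54.2% ✓; Tm = 2·11 + 4·13 = 74°C ✓ — passes.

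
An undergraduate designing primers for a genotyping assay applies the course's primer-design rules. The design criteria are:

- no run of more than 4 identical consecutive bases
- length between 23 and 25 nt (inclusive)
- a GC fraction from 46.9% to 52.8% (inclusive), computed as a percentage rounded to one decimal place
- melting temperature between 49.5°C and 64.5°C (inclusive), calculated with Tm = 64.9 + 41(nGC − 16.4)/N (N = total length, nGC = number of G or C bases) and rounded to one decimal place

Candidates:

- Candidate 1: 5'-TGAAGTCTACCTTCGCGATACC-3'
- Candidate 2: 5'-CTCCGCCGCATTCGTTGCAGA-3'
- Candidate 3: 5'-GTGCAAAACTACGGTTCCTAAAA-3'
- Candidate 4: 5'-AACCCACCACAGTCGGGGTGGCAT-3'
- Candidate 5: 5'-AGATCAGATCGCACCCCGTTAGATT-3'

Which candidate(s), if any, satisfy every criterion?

Candidate 1 (22 nt, A=5 T=6 G=4 C=7): longest run = 2 ✓; length 22, outside 23–25 ✗; GC 11/22 = 50.0% ✓; Tm = 64.9 + 41·(11 − 16.4)/22 = 54.8°C ✓ — fails.
Candidate 2 (21 nt, A=3 T=5 G=5 C=8): longest run = 2 ✓; length 21, outside 23–25 ✗; GC 13/21 = 61.9%, outside 46.9–52.8% ✗; Tm = 64.9 + 41·(13 − 16.4)/21 = 58.3°C ✓ — fails.
Candidate 3 (23 nt, A=9 T=5 G=4 C=5): longest run = 4 ✓; length 23 ✓; GC 9/23 = 39.1%, outside 46.9–52.8% ✗; Tm = 64.9 + 41·(9 − 16.4)/23 = 51.7°C ✓ — fails.
Candidate 4 (24 nt, A=6 T=3 G=7 C=8): longest run = 4 ✓; length 24 ✓; GC 15/24 = 62.5%, outside 46.9–52.8% ✗; Tm = 64.9 + 41·(15 − 16.4)/24 = 62.5°C ✓ — fails.
Candidate 5 (25 nt, A=7 T=6 G=5 C=7): longest run = 4 ✓; length 25 ✓; GC 12/25 = 48.0% ✓; Tm = 64.9 + 41·(12 − 16.4)/25 = 57.7°C ✓ — passes.

Candidate 5 only.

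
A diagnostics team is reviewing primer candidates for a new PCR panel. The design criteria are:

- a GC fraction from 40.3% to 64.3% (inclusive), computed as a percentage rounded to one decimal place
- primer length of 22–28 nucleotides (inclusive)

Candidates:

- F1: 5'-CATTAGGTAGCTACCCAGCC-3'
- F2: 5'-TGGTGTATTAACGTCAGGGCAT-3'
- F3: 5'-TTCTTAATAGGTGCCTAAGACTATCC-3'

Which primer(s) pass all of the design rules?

F1 (20 nt, A=5 T=4 G=4 C=7): GC 11/20 = 55.0% ✓; length 20, outside 22–28 ✗ — fails.
F2 (22 nt, A=5 T=7 G=7 C=3): GC 10/22 = 45.5% ✓; length 22 ✓ — passes.
F3 (26 nt, A=7 T=9 G=4 C=6): GC 10/26 = 38.5%, outside 40.3–64.3% ✗; length 26 ✓ — fails.

F2 only.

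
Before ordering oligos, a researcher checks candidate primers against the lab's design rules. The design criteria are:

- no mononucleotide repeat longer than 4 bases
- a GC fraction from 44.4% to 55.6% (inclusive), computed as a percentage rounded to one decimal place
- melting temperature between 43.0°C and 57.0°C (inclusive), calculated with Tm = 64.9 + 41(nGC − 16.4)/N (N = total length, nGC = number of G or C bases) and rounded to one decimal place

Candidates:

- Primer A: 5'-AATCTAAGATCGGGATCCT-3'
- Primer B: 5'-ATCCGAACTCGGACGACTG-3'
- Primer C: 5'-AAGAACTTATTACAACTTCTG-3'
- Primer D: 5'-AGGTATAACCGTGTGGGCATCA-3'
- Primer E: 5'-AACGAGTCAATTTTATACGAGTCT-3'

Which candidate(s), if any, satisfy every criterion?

Primer D only.

Primer A (19 nt, A=6 T=5 G=4 C=4): longest run = 3 ✓; GC 8/19 = 42.1%, outside 44.4–55.6% ✗; Tm = 64.9 + 41·(8 − 16.4)/19 = 46.8°C ✓ — fails.
Primer B (19 nt, A=5 T=3 G=5 C=6): longest run = 2 ✓; GC 11/19 = 57.9%, outside 44.4–55.6% ✗; Tm = 64.9 + 41·(11 − 16.4)/19 = 53.2°C ✓ — fails.
Primer C (21 nt, A=8 T=7 G=2 C=4): longest run = 2 ✓; GC 6/21 = 28.6%, outside 44.4–55.6% ✗; Tm = 64.9 + 41·(6 − 16.4)/21 = 44.6°C ✓ — fails.
Primer D (22 nt, A=6 T=5 G=7 C=4): longest run = 3 ✓; GC 11/22 = 50.0% ✓; Tm = 64.9 + 41·(11 − 16.4)/22 = 54.8°C ✓ — passes.
Primer E (24 nt, A=8 T=8 G=4 C=4): longest run = 4 ✓; GC 8/24 = 33.3%, outside 44.4–55.6% ✗; Tm = 64.9 + 41·(8 − 16.4)/24 = 50.6°C ✓ — fails.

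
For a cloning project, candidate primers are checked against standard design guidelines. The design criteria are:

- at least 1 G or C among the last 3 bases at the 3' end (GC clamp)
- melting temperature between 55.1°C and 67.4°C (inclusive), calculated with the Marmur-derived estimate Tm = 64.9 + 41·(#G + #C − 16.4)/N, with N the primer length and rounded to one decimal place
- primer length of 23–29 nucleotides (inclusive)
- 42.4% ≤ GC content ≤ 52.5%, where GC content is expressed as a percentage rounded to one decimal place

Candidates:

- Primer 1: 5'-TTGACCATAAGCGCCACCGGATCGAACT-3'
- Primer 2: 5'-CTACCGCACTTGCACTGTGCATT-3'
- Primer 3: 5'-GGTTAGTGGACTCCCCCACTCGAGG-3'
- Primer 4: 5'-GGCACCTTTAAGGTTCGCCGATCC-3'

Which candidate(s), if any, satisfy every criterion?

None of the candidates satisfy all criteria.

Primer 1 (28 nt, A=8 T=5 G=6 C=9): 3' end ACT has 1 G/C ✓; Tm = 64.9 + 41·(15 − 16.4)/28 = 62.9°C ✓; length 28 ✓; GC 15/28 = 53.6%, outside 42.4–52.5% ✗ — fails.
Primer 2 (23 nt, A=4 T=7 G=4 C=8): 3' end ATT has 0 G/C, need ≥1 ✗; Tm = 64.9 + 41·(12 − 16.4)/23 = 57.1°C ✓; length 23 ✓; GC 12/23 = 52.2% ✓ — fails.
Primer 3 (25 nt, A=4 T=5 G=8 C=8): 3' end AGG has 2 G/C ✓; Tm = 64.9 + 41·(16 − 16.4)/25 = 64.2°C ✓; length 25 ✓; GC 16/25 = 64.0%, outside 42.4–52.5% ✗ — fails.
Primer 4 (24 nt, A=4 T=6 G=6 C=8): 3' end TCC has 2 G/C ✓; Tm = 64.9 + 41·(14 − 16.4)/24 = 60.8°C ✓; length 24 ✓; GC 14/24 = 58.3%, outside 42.4–52.5% ✗ — fails.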